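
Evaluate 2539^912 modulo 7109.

4341

Compute successive squares:
912 in binary is 1110010000, i.e. 912 = 512 + 256 + 128 + 16.
2539^1 ≡ 2539 (mod 7109)
2539^2 ≡ 2539^2 = 6446521 ≡ 5767 (mod 7109)
2539^4 ≡ 5767^2 = 33258289 ≡ 2387 (mod 7109)
2539^8 ≡ 2387^2 = 5697769 ≡ 3460 (mod 7109)
2539^16 ≡ 3460^2 = 11971600 ≡ 44 (mod 7109)
2539^32 ≡ 44^2 = 1936 (mod 7109)
2539^64 ≡ 1936^2 = 3748096 ≡ 1653 (mod 7109)
2539^128 ≡ 1653^2 = 2732409 ≡ 2553 (mod 7109)
2539^256 ≡ 2553^2 = 6517809 ≡ 5965 (mod 7109)
2539^512 ≡ 5965^2 = 35581225 ≡ 680 (mod 7109)
2539^912 = 2539^512 · 2539^256 · 2539^128 · 2539^16 ≡ 680 · 5965 · 2553 · 44 (mod 7109).
Accumulate the product:
680 · 5965 = 4056200 ≡ 4070
4070 · 2553 = 10390710 ≡ 4461
4461 · 44 = 196284 ≡ 4341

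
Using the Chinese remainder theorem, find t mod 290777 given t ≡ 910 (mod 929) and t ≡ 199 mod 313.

154195

929⁻¹ mod 313: 929×219 ≡ 1 (mod 313), so 929⁻¹ ≡ 219.
t = 910 + 929×((199 − 910)×219 mod 313) = 910 + 929×165 = 154195.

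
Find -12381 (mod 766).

-12381 = -17·766 + 641, so -12381 ≡ 641 (mod 766).

641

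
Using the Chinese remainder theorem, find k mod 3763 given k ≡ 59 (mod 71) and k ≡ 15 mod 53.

1976

71⁻¹ mod 53: 71*3 ≡ 1 (mod 53), so 71⁻¹ ≡ 3.
k = 59 + 71*((15 − 59)*3 mod 53) = 59 + 71*27 = 1976.
Check: 1976 mod 71 = 59, 1976 mod 53 = 15. ✓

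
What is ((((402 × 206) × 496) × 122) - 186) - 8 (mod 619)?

402 × 206 = 82812 ≡ 485 (mod 619)
485 × 496 = 240560 ≡ 388 (mod 619)
388 × 122 = 47336 ≡ 292 (mod 619)
292 - 186 = 106
106 - 8 = 98

98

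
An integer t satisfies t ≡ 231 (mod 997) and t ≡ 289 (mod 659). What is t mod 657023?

997⁻¹ mod 659: 997*349 ≡ 1 (mod 659), so 997⁻¹ ≡ 349.
t = 231 + 997*((289 − 231)*349 mod 659) = 231 + 997*472 = 470815.

470815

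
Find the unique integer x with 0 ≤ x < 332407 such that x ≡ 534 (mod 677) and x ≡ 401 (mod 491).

677⁻¹ mod 491: 677×66 ≡ 1 (mod 491), so 677⁻¹ ≡ 66.
x = 534 + 677×((401 − 534)×66 mod 491) = 534 + 677×60 = 41154.

41154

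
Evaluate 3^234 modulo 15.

9

By square-and-multiply:
3^1 ≡ 3 (mod 15)
3^2 ≡ 3^2 = 9 (mod 15)
3^4 ≡ 9^2 = 81 ≡ 6 (mod 15)
3^8 ≡ 6^2 = 36 ≡ 6 (mod 15)
3^16 ≡ 6^2 = 36 ≡ 6 (mod 15)
3^32 ≡ 6^2 = 36 ≡ 6 (mod 15)
3^64 ≡ 6^2 = 36 ≡ 6 (mod 15)
3^128 ≡ 6^2 = 36 ≡ 6 (mod 15)
3^234 = 3^128 · 3^64 · 3^32 · 3^8 · 3^2 ≡ 6 · 6 · 6 · 6 · 9 (mod 15).
Accumulate the product:
6 · 6 = 36 ≡ 6
6 · 6 = 36 ≡ 6
6 · 6 = 36 ≡ 6
6 · 9 = 54 ≡ 9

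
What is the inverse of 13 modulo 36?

Apply the Euclidean algorithm and back-substitute:
36 = 2·13 + 10
13 = 1·10 + 3
10 = 3·3 + 1
3 = 3·1 + 0
gcd(13, 36) = 1, so the inverse exists.
Back-substitute for 1:
1 = 1·10 − 3·3
  = −3·13 + 4·10
  = 4·36 − 11·13
So 13⁻¹ ≡ −11 ≡ 25 (mod 36).

25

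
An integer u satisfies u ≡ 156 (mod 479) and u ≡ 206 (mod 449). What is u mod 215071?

144335

479⁻¹ mod 449: 479×15 ≡ 1 (mod 449), so 479⁻¹ ≡ 15.
u = 156 + 479×((206 − 156)×15 mod 449) = 156 + 479×301 = 144335.
Check: 144335 mod 479 = 156, 144335 mod 449 = 206. ✓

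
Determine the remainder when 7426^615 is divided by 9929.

Using repeated squaring:
7426^1 ≡ 7426 (mod 9929)
7426^2 ≡ 7426^2 = 55145476 ≡ 9739 (mod 9929)
7426^4 ≡ 9739^2 = 94848121 ≡ 6313 (mod 9929)
7426^8 ≡ 6313^2 = 39853969 ≡ 8892 (mod 9929)
7426^16 ≡ 8892^2 = 79067664 ≡ 3037 (mod 9929)
7426^32 ≡ 3037^2 = 9223369 ≡ 9257 (mod 9929)
7426^64 ≡ 9257^2 = 85692049 ≡ 4779 (mod 9929)
7426^128 ≡ 4779^2 = 22838841 ≡ 2141 (mod 9929)
7426^256 ≡ 2141^2 = 4583881 ≡ 6612 (mod 9929)
7426^512 ≡ 6612^2 = 43718544 ≡ 1157 (mod 9929)
7426^615 = 7426^512 * 7426^64 * 7426^32 * 7426^4 * 7426^2 * 7426^1 ≡ 1157 * 4779 * 9257 * 6313 * 9739 * 7426 (mod 9929).
Accumulate the product:
1157 * 4779 = 5529303 ≡ 8779
8779 * 9257 = 81267203 ≡ 8267
8267 * 6313 = 52189571 ≡ 2747
2747 * 9739 = 26753033 ≡ 4307
4307 * 7426 = 31983782 ≡ 2473

2473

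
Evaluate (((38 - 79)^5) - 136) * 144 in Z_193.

38 - 79 = -41 ≡ 152 (mod 193)
(152)^5 ≡ 155 (mod 193)
155 - 136 = 19
19 * 144 = 2736 ≡ 34 (mod 193)

34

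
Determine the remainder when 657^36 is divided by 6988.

Compute successive squares:
36 in binary is 100100, i.e. 36 = 32 + 4.
657^1 ≡ 657 (mod 6988)
657^2 ≡ 657^2 = 431649 ≡ 5381 (mod 6988)
657^4 ≡ 5381^2 = 28955161 ≡ 3877 (mod 6988)
657^8 ≡ 3877^2 = 15031129 ≡ 6929 (mod 6988)
657^16 ≡ 6929^2 = 48011041 ≡ 3481 (mod 6988)
657^32 ≡ 3481^2 = 12117361 ≡ 169 (mod 6988)
657^36 = 657^32 × 657^4 ≡ 169 × 3877 (mod 6988).
169 × 3877 = 655213 ≡ 5329 (mod 6988).

5329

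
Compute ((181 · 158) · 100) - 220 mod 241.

181 · 158 = 28598 ≡ 160 (mod 241)
160 · 100 = 16000 ≡ 94 (mod 241)
94 - 220 = -126 ≡ 115 (mod 241)

115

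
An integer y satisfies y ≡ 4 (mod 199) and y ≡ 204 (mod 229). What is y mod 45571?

199⁻¹ mod 229: 199*145 ≡ 1 (mod 229), so 199⁻¹ ≡ 145.
y = 4 + 199*((204 − 4)*145 mod 229) = 4 + 199*146 = 29058.

29058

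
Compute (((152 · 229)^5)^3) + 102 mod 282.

152 · 229 = 34808 ≡ 122 (mod 282)
(122)^5 ≡ 2 (mod 282)
(2)^3 ≡ 8 (mod 282)
8 + 102 = 110

110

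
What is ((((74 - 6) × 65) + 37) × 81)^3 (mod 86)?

74 - 6 = 68
68 × 65 = 4420 ≡ 34 (mod 86)
34 + 37 = 71
71 × 81 = 5751 ≡ 75 (mod 86)
(75)^3 ≡ 45 (mod 86)

45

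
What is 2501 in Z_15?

2501 = 166·15 + 11, so 2501 ≡ 11 (mod 15).

11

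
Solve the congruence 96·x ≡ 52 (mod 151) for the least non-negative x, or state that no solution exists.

gcd(96, 151) = 1, so a unique solution mod 151 exists.
96⁻¹ ≡ 140 (mod 151).
x ≡ 140·52 ≡ 32 (mod 151).

32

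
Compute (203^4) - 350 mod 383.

312

(203)^4 ≡ 279 (mod 383)
279 - 350 = -71 ≡ 312 (mod 383)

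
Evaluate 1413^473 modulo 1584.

By square-and-multiply:
473 in binary is 111011001, i.e. 473 = 256 + 128 + 64 + 16 + 8 + 1.
1413^1 ≡ 1413 (mod 1584)
1413^2 ≡ 1413^2 = 1996569 ≡ 729 (mod 1584)
1413^4 ≡ 729^2 = 531441 ≡ 801 (mod 1584)
1413^8 ≡ 801^2 = 641601 ≡ 81 (mod 1584)
1413^16 ≡ 81^2 = 6561 ≡ 225 (mod 1584)
1413^32 ≡ 225^2 = 50625 ≡ 1521 (mod 1584)
1413^64 ≡ 1521^2 = 2313441 ≡ 801 (mod 1584)
1413^128 ≡ 801^2 = 641601 ≡ 81 (mod 1584)
1413^256 ≡ 81^2 = 6561 ≡ 225 (mod 1584)
1413^473 = 1413^256 * 1413^128 * 1413^64 * 1413^16 * 1413^8 * 1413^1 ≡ 225 * 81 * 801 * 225 * 81 * 1413 (mod 1584).
Accumulate the product:
225 * 81 = 18225 ≡ 801
801 * 801 = 641601 ≡ 81
81 * 225 = 18225 ≡ 801
801 * 81 = 64881 ≡ 1521
1521 * 1413 = 2149173 ≡ 1269

1269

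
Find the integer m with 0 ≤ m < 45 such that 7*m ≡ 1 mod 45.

By the extended Euclidean algorithm:
45 = 6×7 + 3
7 = 2×3 + 1
3 = 3×1 + 0
gcd(7, 45) = 1, so the inverse exists.
Back-substitute for 1:
1 = 1×7 − 2×3
  = −2×45 + 13×7
So 7⁻¹ ≡ 13 (mod 45).

13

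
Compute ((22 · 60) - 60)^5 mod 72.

22 · 60 = 1320 ≡ 24 (mod 72)
24 - 60 = -36 ≡ 36 (mod 72)
(36)^5 ≡ 0 (mod 72)

0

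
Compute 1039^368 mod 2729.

2619

368 in binary is 101110000, i.e. 368 = 256 + 64 + 32 + 16.
1039^1 ≡ 1039 (mod 2729)
1039^2 ≡ 1039^2 = 1079521 ≡ 1566 (mod 2729)
1039^4 ≡ 1566^2 = 2452356 ≡ 1714 (mod 2729)
1039^8 ≡ 1714^2 = 2937796 ≡ 1392 (mod 2729)
1039^16 ≡ 1392^2 = 1937664 ≡ 74 (mod 2729)
1039^32 ≡ 74^2 = 5476 ≡ 18 (mod 2729)
1039^64 ≡ 18^2 = 324 (mod 2729)
1039^128 ≡ 324^2 = 104976 ≡ 1274 (mod 2729)
1039^256 ≡ 1274^2 = 1623076 ≡ 2050 (mod 2729)
1039^368 = 1039^256 × 1039^64 × 1039^32 × 1039^16 ≡ 2050 × 324 × 18 × 74 (mod 2729).
Accumulate the product:
2050 × 324 = 664200 ≡ 1053
1053 × 18 = 18954 ≡ 2580
2580 × 74 = 190920 ≡ 2619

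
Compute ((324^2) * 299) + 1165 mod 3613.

(324)^2 ≡ 199 (mod 3613)
199 * 299 = 59501 ≡ 1693 (mod 3613)
1693 + 1165 = 2858

2858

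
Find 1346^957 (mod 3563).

957 in binary is 1110111101, i.e. 957 = 512 + 256 + 128 + 32 + 16 + 8 + 4 + 1.
1346^1 ≡ 1346 (mod 3563)
1346^2 ≡ 1346^2 = 1811716 ≡ 1712 (mod 3563)
1346^4 ≡ 1712^2 = 2930944 ≡ 2158 (mod 3563)
1346^8 ≡ 2158^2 = 4656964 ≡ 123 (mod 3563)
1346^16 ≡ 123^2 = 15129 ≡ 877 (mod 3563)
1346^32 ≡ 877^2 = 769129 ≡ 3084 (mod 3563)
1346^64 ≡ 3084^2 = 9511056 ≡ 1409 (mod 3563)
1346^128 ≡ 1409^2 = 1985281 ≡ 690 (mod 3563)
1346^256 ≡ 690^2 = 476100 ≡ 2221 (mod 3563)
1346^512 ≡ 2221^2 = 4932841 ≡ 1649 (mod 3563)
1346^957 = 1346^512 * 1346^256 * 1346^128 * 1346^32 * 1346^16 * 1346^8 * 1346^4 * 1346^1 ≡ 1649 * 2221 * 690 * 3084 * 877 * 123 * 2158 * 1346 (mod 3563).
Accumulate the product:
1649 * 2221 = 3662429 ≡ 3228
3228 * 690 = 2227320 ≡ 445
445 * 3084 = 1372380 ≡ 625
625 * 877 = 548125 ≡ 2986
2986 * 123 = 367278 ≡ 289
289 * 2158 = 623662 ≡ 137
137 * 1346 = 184402 ≡ 2689

2689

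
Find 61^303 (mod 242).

303 in binary is 100101111, i.e. 303 = 256 + 32 + 8 + 4 + 2 + 1.
61^1 ≡ 61 (mod 242)
61^2 ≡ 61^2 = 3721 ≡ 91 (mod 242)
61^4 ≡ 91^2 = 8281 ≡ 53 (mod 242)
61^8 ≡ 53^2 = 2809 ≡ 147 (mod 242)
61^16 ≡ 147^2 = 21609 ≡ 71 (mod 242)
61^32 ≡ 71^2 = 5041 ≡ 201 (mod 242)
61^64 ≡ 201^2 = 40401 ≡ 229 (mod 242)
61^128 ≡ 229^2 = 52441 ≡ 169 (mod 242)
61^256 ≡ 169^2 = 28561 ≡ 5 (mod 242)
61^303 = 61^256 · 61^32 · 61^8 · 61^4 · 61^2 · 61^1 ≡ 5 · 201 · 147 · 53 · 91 · 61 (mod 242).
Accumulate the product:
5 · 201 = 1005 ≡ 37
37 · 147 = 5439 ≡ 115
115 · 53 = 6095 ≡ 45
45 · 91 = 4095 ≡ 223
223 · 61 = 13603 ≡ 51

51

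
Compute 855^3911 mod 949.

3911 in binary is 111101000111, i.e. 3911 = 2048 + 1024 + 512 + 256 + 64 + 4 + 2 + 1.
855^1 ≡ 855 (mod 949)
855^2 ≡ 855^2 = 731025 ≡ 295 (mod 949)
855^4 ≡ 295^2 = 87025 ≡ 666 (mod 949)
855^8 ≡ 666^2 = 443556 ≡ 373 (mod 949)
855^16 ≡ 373^2 = 139129 ≡ 575 (mod 949)
855^32 ≡ 575^2 = 330625 ≡ 373 (mod 949)
855^64 ≡ 373^2 = 139129 ≡ 575 (mod 949)
855^128 ≡ 575^2 = 330625 ≡ 373 (mod 949)
855^256 ≡ 373^2 = 139129 ≡ 575 (mod 949)
855^512 ≡ 575^2 = 330625 ≡ 373 (mod 949)
855^1024 ≡ 373^2 = 139129 ≡ 575 (mod 949)
855^2048 ≡ 575^2 = 330625 ≡ 373 (mod 949)
855^3911 = 855^2048 * 855^1024 * 855^512 * 855^256 * 855^64 * 855^4 * 855^2 * 855^1 ≡ 373 * 575 * 373 * 575 * 575 * 666 * 295 * 855 (mod 949).
Accumulate the product:
373 * 575 = 214475 ≡ 1
1 * 373 = 373
373 * 575 = 214475 ≡ 1
1 * 575 = 575
575 * 666 = 382950 ≡ 503
503 * 295 = 148385 ≡ 341
341 * 855 = 291555 ≡ 212

212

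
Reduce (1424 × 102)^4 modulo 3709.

1424 × 102 = 145248 ≡ 597 (mod 3709)
(597)^4 ≡ 337 (mod 3709)

337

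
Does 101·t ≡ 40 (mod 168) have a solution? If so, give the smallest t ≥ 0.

32

gcd(101, 168) = 1, so a unique solution mod 168 exists.
101⁻¹ ≡ 5 (mod 168).
t ≡ 5·40 ≡ 32 (mod 168).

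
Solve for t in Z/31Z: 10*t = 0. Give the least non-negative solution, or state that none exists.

gcd(10, 31) = 1, so a unique solution mod 31 exists.
10⁻¹ ≡ 28 (mod 31).
t ≡ 28*0 ≡ 0 (mod 31).

0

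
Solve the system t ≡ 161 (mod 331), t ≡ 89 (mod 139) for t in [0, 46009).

331⁻¹ mod 139: 331*21 ≡ 1 (mod 139), so 331⁻¹ ≡ 21.
t = 161 + 331*((89 − 161)*21 mod 139) = 161 + 331*17 = 5788.

5788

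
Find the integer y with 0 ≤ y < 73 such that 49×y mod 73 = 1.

3

Run the extended Euclidean algorithm:
73 = 1×49 + 24
49 = 2×24 + 1
24 = 24×1 + 0
gcd(49, 73) = 1, so the inverse exists.
Bézout: 1 = −2×73 + 3×49.
So 49⁻¹ ≡ 3 (mod 73).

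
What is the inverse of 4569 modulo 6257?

By the extended Euclidean algorithm:
6257 = 1×4569 + 1688
4569 = 2×1688 + 1193
1688 = 1×1193 + 495
1193 = 2×495 + 203
495 = 2×203 + 89
203 = 2×89 + 25
89 = 3×25 + 14
25 = 1×14 + 11
14 = 1×11 + 3
11 = 3×3 + 2
3 = 1×2 + 1
2 = 2×1 + 0
gcd(4569, 6257) = 1, so the inverse exists.
Back-substitute for 1:
1 = 1×3 − 1×2
  = −1×11 + 4×3
  = 4×14 − 5×11
  = −5×25 + 9×14
  = 9×89 − 32×25
  = −32×203 + 73×89
  = 73×495 − 178×203
  = −178×1193 + 429×495
  = 429×1688 − 607×1193
  = −607×4569 + 1643×1688
  = 1643×6257 − 2250×4569
So 4569⁻¹ ≡ −2250 ≡ 4007 (mod 6257).

4007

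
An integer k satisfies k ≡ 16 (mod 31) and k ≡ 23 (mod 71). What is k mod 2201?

31⁻¹ mod 71: 31·55 ≡ 1 (mod 71), so 31⁻¹ ≡ 55.
k = 16 + 31·((23 − 16)·55 mod 71) = 16 + 31·30 = 946.

946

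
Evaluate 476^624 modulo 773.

Using repeated squaring:
624 in binary is 1001110000, i.e. 624 = 512 + 64 + 32 + 16.
476^1 ≡ 476 (mod 773)
476^2 ≡ 476^2 = 226576 ≡ 87 (mod 773)
476^4 ≡ 87^2 = 7569 ≡ 612 (mod 773)
476^8 ≡ 612^2 = 374544 ≡ 412 (mod 773)
476^16 ≡ 412^2 = 169744 ≡ 457 (mod 773)
476^32 ≡ 457^2 = 208849 ≡ 139 (mod 773)
476^64 ≡ 139^2 = 19321 ≡ 769 (mod 773)
476^128 ≡ 769^2 = 591361 ≡ 16 (mod 773)
476^256 ≡ 16^2 = 256 (mod 773)
476^512 ≡ 256^2 = 65536 ≡ 604 (mod 773)
476^624 = 476^512 × 476^64 × 476^32 × 476^16 ≡ 604 × 769 × 139 × 457 (mod 773).
Accumulate the product:
604 × 769 = 464476 ≡ 676
676 × 139 = 93964 ≡ 431
431 × 457 = 196967 ≡ 625

625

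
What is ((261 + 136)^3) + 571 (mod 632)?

261 + 136 = 397
(397)^3 ≡ 245 (mod 632)
245 + 571 = 816 ≡ 184 (mod 632)

184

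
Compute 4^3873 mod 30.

Compute successive squares:
3873 in binary is 111100100001, i.e. 3873 = 2048 + 1024 + 512 + 256 + 32 + 1.
4^1 ≡ 4 (mod 30)
4^2 ≡ 4^2 = 16 (mod 30)
4^4 ≡ 16^2 = 256 ≡ 16 (mod 30)
4^8 ≡ 16^2 = 256 ≡ 16 (mod 30)
4^16 ≡ 16^2 = 256 ≡ 16 (mod 30)
4^32 ≡ 16^2 = 256 ≡ 16 (mod 30)
4^64 ≡ 16^2 = 256 ≡ 16 (mod 30)
4^128 ≡ 16^2 = 256 ≡ 16 (mod 30)
4^256 ≡ 16^2 = 256 ≡ 16 (mod 30)
4^512 ≡ 16^2 = 256 ≡ 16 (mod 30)
4^1024 ≡ 16^2 = 256 ≡ 16 (mod 30)
4^2048 ≡ 16^2 = 256 ≡ 16 (mod 30)
4^3873 = 4^2048 · 4^1024 · 4^512 · 4^256 · 4^32 · 4^1 ≡ 16 · 16 · 16 · 16 · 16 · 4 (mod 30).
Accumulate the product:
16 · 16 = 256 ≡ 16
16 · 16 = 256 ≡ 16
16 · 16 = 256 ≡ 16
16 · 16 = 256 ≡ 16
16 · 4 = 64 ≡ 4

4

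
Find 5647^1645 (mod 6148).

5647^1 ≡ 5647 (mod 6148)
5647^2 ≡ 5647^2 = 31888609 ≡ 5081 (mod 6148)
5647^4 ≡ 5081^2 = 25816561 ≡ 1109 (mod 6148)
5647^8 ≡ 1109^2 = 1229881 ≡ 281 (mod 6148)
5647^16 ≡ 281^2 = 78961 ≡ 5185 (mod 6148)
5647^32 ≡ 5185^2 = 26884225 ≡ 5169 (mod 6148)
5647^64 ≡ 5169^2 = 26718561 ≡ 5501 (mod 6148)
5647^128 ≡ 5501^2 = 30261001 ≡ 545 (mod 6148)
5647^256 ≡ 545^2 = 297025 ≡ 1921 (mod 6148)
5647^512 ≡ 1921^2 = 3690241 ≡ 1441 (mod 6148)
5647^1024 ≡ 1441^2 = 2076481 ≡ 4605 (mod 6148)
5647^1645 = 5647^1024 * 5647^512 * 5647^64 * 5647^32 * 5647^8 * 5647^4 * 5647^1 ≡ 4605 * 1441 * 5501 * 5169 * 281 * 1109 * 5647 (mod 6148).
Accumulate the product:
4605 * 1441 = 6635805 ≡ 2113
2113 * 5501 = 11623613 ≡ 3893
3893 * 5169 = 20122917 ≡ 513
513 * 281 = 144153 ≡ 2749
2749 * 1109 = 3048641 ≡ 5381
5381 * 5647 = 30386507 ≡ 3091

3091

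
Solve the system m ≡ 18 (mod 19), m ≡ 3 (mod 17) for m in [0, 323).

19⁻¹ mod 17: 19×9 ≡ 1 (mod 17), so 19⁻¹ ≡ 9.
m = 18 + 19×((3 − 18)×9 mod 17) = 18 + 19×1 = 37.
Check: 37 mod 19 = 18, 37 mod 17 = 3. ✓

37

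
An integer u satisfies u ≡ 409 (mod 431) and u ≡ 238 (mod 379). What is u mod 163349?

431⁻¹ mod 379: 431·328 ≡ 1 (mod 379), so 431⁻¹ ≡ 328.
u = 409 + 431·((238 − 409)·328 mod 379) = 409 + 431·4 = 2133.
Check: 2133 mod 431 = 409, 2133 mod 379 = 238. ✓

2133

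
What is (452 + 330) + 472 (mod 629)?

625

452 + 330 = 782 ≡ 153 (mod 629)
153 + 472 = 625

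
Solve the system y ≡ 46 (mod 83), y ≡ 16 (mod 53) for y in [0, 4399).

83⁻¹ mod 53: 83·23 ≡ 1 (mod 53), so 83⁻¹ ≡ 23.
y = 46 + 83·((16 − 46)·23 mod 53) = 46 + 83·52 = 4362.
Check: 4362 mod 83 = 46, 4362 mod 53 = 16. ✓

4362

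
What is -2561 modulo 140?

99

-2561 = -19*140 + 99, so -2561 ≡ 99 (mod 140).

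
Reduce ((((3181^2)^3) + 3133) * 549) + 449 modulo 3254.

3233

(3181)^2 ≡ 2075 (mod 3254)
(2075)^3 ≡ 2491 (mod 3254)
2491 + 3133 = 5624 ≡ 2370 (mod 3254)
2370 * 549 = 1301130 ≡ 2784 (mod 3254)
2784 + 449 = 3233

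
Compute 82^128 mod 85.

By square-and-multiply:
82^1 ≡ 82 (mod 85)
82^2 ≡ 82^2 = 6724 ≡ 9 (mod 85)
82^4 ≡ 9^2 = 81 (mod 85)
82^8 ≡ 81^2 = 6561 ≡ 16 (mod 85)
82^16 ≡ 16^2 = 256 ≡ 1 (mod 85)
82^32 ≡ 1^2 = 1 (mod 85)
82^64 ≡ 1^2 = 1 (mod 85)
82^128 ≡ 1^2 = 1 (mod 85)
So 82^128 ≡ 1 (mod 85).

1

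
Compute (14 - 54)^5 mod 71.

34

14 - 54 = -40 ≡ 31 (mod 71)
(31)^5 ≡ 34 (mod 71)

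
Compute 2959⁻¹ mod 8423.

1577

8423 = 2*2959 + 2505
2959 = 1*2505 + 454
2505 = 5*454 + 235
454 = 1*235 + 219
235 = 1*219 + 16
219 = 13*16 + 11
16 = 1*11 + 5
11 = 2*5 + 1
5 = 5*1 + 0
gcd(2959, 8423) = 1, so the inverse exists.
Bézout: 1 = −554*8423 + 1577*2959.
So 2959⁻¹ ≡ 1577 (mod 8423).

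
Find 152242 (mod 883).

152242 = 172×883 + 366, so 152242 ≡ 366 (mod 883).

366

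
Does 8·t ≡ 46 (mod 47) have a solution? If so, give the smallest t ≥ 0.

gcd(8, 47) = 1, so a unique solution mod 47 exists.
8⁻¹ ≡ 6 (mod 47).
t ≡ 6·46 ≡ 41 (mod 47).

41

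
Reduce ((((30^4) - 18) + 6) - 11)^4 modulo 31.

20

(30)^4 ≡ 1 (mod 31)
1 - 18 = -17 ≡ 14 (mod 31)
14 + 6 = 20
20 - 11 = 9
(9)^4 ≡ 20 (mod 31)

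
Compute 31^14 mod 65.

Compute successive squares:
14 in binary is 1110, i.e. 14 = 8 + 4 + 2.
31^1 ≡ 31 (mod 65)
31^2 ≡ 31^2 = 961 ≡ 51 (mod 65)
31^4 ≡ 51^2 = 2601 ≡ 1 (mod 65)
31^8 ≡ 1^2 = 1 (mod 65)
31^14 = 31^8 * 31^4 * 31^2 ≡ 1 * 1 * 51 (mod 65).
Accumulate the product:
1 * 1 = 1
1 * 51 = 51

51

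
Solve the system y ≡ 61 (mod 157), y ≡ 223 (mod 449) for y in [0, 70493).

157⁻¹ mod 449: 157×143 ≡ 1 (mod 449), so 157⁻¹ ≡ 143.
y = 61 + 157×((223 − 61)×143 mod 449) = 61 + 157×267 = 41980.

41980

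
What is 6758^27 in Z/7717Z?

4554

27 in binary is 11011, i.e. 27 = 16 + 8 + 2 + 1.
6758^1 ≡ 6758 (mod 7717)
6758^2 ≡ 6758^2 = 45670564 ≡ 1358 (mod 7717)
6758^4 ≡ 1358^2 = 1844164 ≡ 7518 (mod 7717)
6758^8 ≡ 7518^2 = 56520324 ≡ 1016 (mod 7717)
6758^16 ≡ 1016^2 = 1032256 ≡ 5895 (mod 7717)
6758^27 = 6758^16 * 6758^8 * 6758^2 * 6758^1 ≡ 5895 * 1016 * 1358 * 6758 (mod 7717).
Accumulate the product:
5895 * 1016 = 5989320 ≡ 928
928 * 1358 = 1260224 ≡ 2353
2353 * 6758 = 15901574 ≡ 4554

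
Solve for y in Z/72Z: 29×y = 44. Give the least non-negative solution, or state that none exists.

4

gcd(29, 72) = 1, so a unique solution mod 72 exists.
29⁻¹ ≡ 5 (mod 72).
y ≡ 5×44 ≡ 4 (mod 72).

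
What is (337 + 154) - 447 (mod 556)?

44

337 + 154 = 491
491 - 447 = 44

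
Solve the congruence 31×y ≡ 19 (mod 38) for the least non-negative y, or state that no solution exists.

gcd(31, 38) = 1, so a unique solution mod 38 exists.
31⁻¹ ≡ 27 (mod 38).
y ≡ 27×19 ≡ 19 (mod 38).

19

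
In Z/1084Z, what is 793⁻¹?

1084 = 1·793 + 291
793 = 2·291 + 211
291 = 1·211 + 80
211 = 2·80 + 51
80 = 1·51 + 29
51 = 1·29 + 22
29 = 1·22 + 7
22 = 3·7 + 1
7 = 7·1 + 0
gcd(793, 1084) = 1, so the inverse exists.
Back-substitute for 1:
1 = 1·22 − 3·7
  = −3·29 + 4·22
  = 4·51 − 7·29
  = −7·80 + 11·51
  = 11·211 − 29·80
  = −29·291 + 40·211
  = 40·793 − 109·291
  = −109·1084 + 149·793
So 793⁻¹ ≡ 149 (mod 1084).

149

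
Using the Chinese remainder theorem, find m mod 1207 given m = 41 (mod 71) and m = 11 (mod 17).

71⁻¹ mod 17: 71×6 ≡ 1 (mod 17), so 71⁻¹ ≡ 6.
m = 41 + 71×((11 − 41)×6 mod 17) = 41 + 71×7 = 538.

538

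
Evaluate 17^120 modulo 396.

1

By square-and-multiply:
120 in binary is 1111000, i.e. 120 = 64 + 32 + 16 + 8.
17^1 ≡ 17 (mod 396)
17^2 ≡ 17^2 = 289 (mod 396)
17^4 ≡ 289^2 = 83521 ≡ 361 (mod 396)
17^8 ≡ 361^2 = 130321 ≡ 37 (mod 396)
17^16 ≡ 37^2 = 1369 ≡ 181 (mod 396)
17^32 ≡ 181^2 = 32761 ≡ 289 (mod 396)
17^64 ≡ 289^2 = 83521 ≡ 361 (mod 396)
17^120 = 17^64 * 17^32 * 17^16 * 17^8 ≡ 361 * 289 * 181 * 37 (mod 396).
Accumulate the product:
361 * 289 = 104329 ≡ 181
181 * 181 = 32761 ≡ 289
289 * 37 = 10693 ≡ 1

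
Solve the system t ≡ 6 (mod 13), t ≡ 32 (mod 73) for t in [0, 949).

13⁻¹ mod 73: 13*45 ≡ 1 (mod 73), so 13⁻¹ ≡ 45.
t = 6 + 13*((32 − 6)*45 mod 73) = 6 + 13*2 = 32.
Check: 32 mod 13 = 6, 32 mod 73 = 32. ✓

32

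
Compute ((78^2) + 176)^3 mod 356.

(78)^2 ≡ 32 (mod 356)
32 + 176 = 208
(208)^3 ≡ 300 (mod 356)

300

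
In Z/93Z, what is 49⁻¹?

Run the extended Euclidean algorithm:
93 = 1·49 + 44
49 = 1·44 + 5
44 = 8·5 + 4
5 = 1·4 + 1
4 = 4·1 + 0
gcd(49, 93) = 1, so the inverse exists.
Back-substitute for 1:
1 = 1·5 − 1·4
  = −1·44 + 9·5
  = 9·49 − 10·44
  = −10·93 + 19·49
So 49⁻¹ ≡ 19 (mod 93).

19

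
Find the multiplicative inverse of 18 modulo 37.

35

37 = 2*18 + 1
18 = 18*1 + 0
gcd(18, 37) = 1, so the inverse exists.
Bézout: 1 = 1*37 − 2*18.
So 18⁻¹ ≡ −2 ≡ 35 (mod 37).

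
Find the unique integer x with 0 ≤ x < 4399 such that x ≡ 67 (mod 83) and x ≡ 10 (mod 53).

1229

83⁻¹ mod 53: 83×23 ≡ 1 (mod 53), so 83⁻¹ ≡ 23.
x = 67 + 83×((10 − 67)×23 mod 53) = 67 + 83×14 = 1229.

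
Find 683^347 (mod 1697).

380

347 in binary is 101011011, i.e. 347 = 256 + 64 + 16 + 8 + 2 + 1.
683^1 ≡ 683 (mod 1697)
683^2 ≡ 683^2 = 466489 ≡ 1511 (mod 1697)
683^4 ≡ 1511^2 = 2283121 ≡ 656 (mod 1697)
683^8 ≡ 656^2 = 430336 ≡ 995 (mod 1697)
683^16 ≡ 995^2 = 990025 ≡ 674 (mod 1697)
683^32 ≡ 674^2 = 454276 ≡ 1177 (mod 1697)
683^64 ≡ 1177^2 = 1385329 ≡ 577 (mod 1697)
683^128 ≡ 577^2 = 332929 ≡ 317 (mod 1697)
683^256 ≡ 317^2 = 100489 ≡ 366 (mod 1697)
683^347 = 683^256 × 683^64 × 683^16 × 683^8 × 683^2 × 683^1 ≡ 366 × 577 × 674 × 995 × 1511 × 683 (mod 1697).
Accumulate the product:
366 × 577 = 211182 ≡ 754
754 × 674 = 508196 ≡ 793
793 × 995 = 789035 ≡ 1627
1627 × 1511 = 2458397 ≡ 1141
1141 × 683 = 779303 ≡ 380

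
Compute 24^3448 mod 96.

3448 in binary is 110101111000, i.e. 3448 = 2048 + 1024 + 256 + 64 + 32 + 16 + 8.
24^1 ≡ 24 (mod 96)
24^2 ≡ 24^2 = 576 ≡ 0 (mod 96)
24^4 ≡ 0^2 = 0 (mod 96)
24^8 ≡ 0^2 = 0 (mod 96)
24^16 ≡ 0^2 = 0 (mod 96)
24^32 ≡ 0^2 = 0 (mod 96)
24^64 ≡ 0^2 = 0 (mod 96)
24^128 ≡ 0^2 = 0 (mod 96)
24^256 ≡ 0^2 = 0 (mod 96)
24^512 ≡ 0^2 = 0 (mod 96)
24^1024 ≡ 0^2 = 0 (mod 96)
24^2048 ≡ 0^2 = 0 (mod 96)
24^3448 = 24^2048 × 24^1024 × 24^256 × 24^64 × 24^32 × 24^16 × 24^8 ≡ 0 × 0 × 0 × 0 × 0 × 0 × 0 (mod 96).
Accumulate the product:
0 × 0 = 0
0 × 0 = 0
0 × 0 = 0
0 × 0 = 0
0 × 0 = 0
0 × 0 = 0

0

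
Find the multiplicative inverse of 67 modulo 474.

Run the extended Euclidean algorithm:
474 = 7·67 + 5
67 = 13·5 + 2
5 = 2·2 + 1
2 = 2·1 + 0
gcd(67, 474) = 1, so the inverse exists.
Back-substitute for 1:
1 = 1·5 − 2·2
  = −2·67 + 27·5
  = 27·474 − 191·67
So 67⁻¹ ≡ −191 ≡ 283 (mod 474).

283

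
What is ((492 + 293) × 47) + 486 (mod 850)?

831

492 + 293 = 785
785 × 47 = 36895 ≡ 345 (mod 850)
345 + 486 = 831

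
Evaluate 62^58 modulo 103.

2

Compute successive squares:
58 in binary is 111010, i.e. 58 = 32 + 16 + 8 + 2.
62^1 ≡ 62 (mod 103)
62^2 ≡ 62^2 = 3844 ≡ 33 (mod 103)
62^4 ≡ 33^2 = 1089 ≡ 59 (mod 103)
62^8 ≡ 59^2 = 3481 ≡ 82 (mod 103)
62^16 ≡ 82^2 = 6724 ≡ 29 (mod 103)
62^32 ≡ 29^2 = 841 ≡ 17 (mod 103)
62^58 = 62^32 × 62^16 × 62^8 × 62^2 ≡ 17 × 29 × 82 × 33 (mod 103).
Accumulate the product:
17 × 29 = 493 ≡ 81
81 × 82 = 6642 ≡ 50
50 × 33 = 1650 ≡ 2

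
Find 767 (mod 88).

767 = 8·88 + 63, so 767 ≡ 63 (mod 88).

63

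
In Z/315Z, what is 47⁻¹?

248

Run the extended Euclidean algorithm:
315 = 6*47 + 33
47 = 1*33 + 14
33 = 2*14 + 5
14 = 2*5 + 4
5 = 1*4 + 1
4 = 4*1 + 0
gcd(47, 315) = 1, so the inverse exists.
Back-substitute for 1:
1 = 1*5 − 1*4
  = −1*14 + 3*5
  = 3*33 − 7*14
  = −7*47 + 10*33
  = 10*315 − 67*47
So 47⁻¹ ≡ −67 ≡ 248 (mod 315).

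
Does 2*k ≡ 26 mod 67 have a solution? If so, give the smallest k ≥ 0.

gcd(2, 67) = 1, so a unique solution mod 67 exists.
2⁻¹ ≡ 34 (mod 67).
k ≡ 34*26 ≡ 13 (mod 67).

13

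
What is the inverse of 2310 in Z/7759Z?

By the extended Euclidean algorithm:
7759 = 3·2310 + 829
2310 = 2·829 + 652
829 = 1·652 + 177
652 = 3·177 + 121
177 = 1·121 + 56
121 = 2·56 + 9
56 = 6·9 + 2
9 = 4·2 + 1
2 = 2·1 + 0
gcd(2310, 7759) = 1, so the inverse exists.
Back-substitute for 1:
1 = 1·9 − 4·2
  = −4·56 + 25·9
  = 25·121 − 54·56
  = −54·177 + 79·121
  = 79·652 − 291·177
  = −291·829 + 370·652
  = 370·2310 − 1031·829
  = −1031·7759 + 3463·2310
So 2310⁻¹ ≡ 3463 (mod 7759).

3463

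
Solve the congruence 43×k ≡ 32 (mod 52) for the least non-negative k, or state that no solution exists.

gcd(43, 52) = 1, so a unique solution mod 52 exists.
43⁻¹ ≡ 23 (mod 52).
k ≡ 23×32 ≡ 8 (mod 52).

8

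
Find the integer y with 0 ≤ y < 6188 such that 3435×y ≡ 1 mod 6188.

Apply the Euclidean algorithm and back-substitute:
6188 = 1*3435 + 2753
3435 = 1*2753 + 682
2753 = 4*682 + 25
682 = 27*25 + 7
25 = 3*7 + 4
7 = 1*4 + 3
4 = 1*3 + 1
3 = 3*1 + 0
gcd(3435, 6188) = 1, so the inverse exists.
Back-substitute for 1:
1 = 1*4 − 1*3
  = −1*7 + 2*4
  = 2*25 − 7*7
  = −7*682 + 191*25
  = 191*2753 − 771*682
  = −771*3435 + 962*2753
  = 962*6188 − 1733*3435
So 3435⁻¹ ≡ −1733 ≡ 4455 (mod 6188).

4455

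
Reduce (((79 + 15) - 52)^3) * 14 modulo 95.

79 + 15 = 94
94 - 52 = 42
(42)^3 ≡ 83 (mod 95)
83 * 14 = 1162 ≡ 22 (mod 95)

22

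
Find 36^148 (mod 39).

148 in binary is 10010100, i.e. 148 = 128 + 16 + 4.
36^1 ≡ 36 (mod 39)
36^2 ≡ 36^2 = 1296 ≡ 9 (mod 39)
36^4 ≡ 9^2 = 81 ≡ 3 (mod 39)
36^8 ≡ 3^2 = 9 (mod 39)
36^16 ≡ 9^2 = 81 ≡ 3 (mod 39)
36^32 ≡ 3^2 = 9 (mod 39)
36^64 ≡ 9^2 = 81 ≡ 3 (mod 39)
36^128 ≡ 3^2 = 9 (mod 39)
36^148 = 36^128 · 36^16 · 36^4 ≡ 9 · 3 · 3 (mod 39).
Accumulate the product:
9 · 3 = 27
27 · 3 = 81 ≡ 3

3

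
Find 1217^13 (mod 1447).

1217^1 ≡ 1217 (mod 1447)
1217^2 ≡ 1217^2 = 1481089 ≡ 808 (mod 1447)
1217^4 ≡ 808^2 = 652864 ≡ 267 (mod 1447)
1217^8 ≡ 267^2 = 71289 ≡ 386 (mod 1447)
1217^13 = 1217^8 · 1217^4 · 1217^1 ≡ 386 · 267 · 1217 (mod 1447).
Accumulate the product:
386 · 267 = 103062 ≡ 325
325 · 1217 = 395525 ≡ 494

494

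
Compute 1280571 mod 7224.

1923

1280571 = 177·7224 + 1923, so 1280571 ≡ 1923 (mod 7224).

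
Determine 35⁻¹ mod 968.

83

By the extended Euclidean algorithm:
968 = 27×35 + 23
35 = 1×23 + 12
23 = 1×12 + 11
12 = 1×11 + 1
11 = 11×1 + 0
gcd(35, 968) = 1, so the inverse exists.
Back-substitute for 1:
1 = 1×12 − 1×11
  = −1×23 + 2×12
  = 2×35 − 3×23
  = −3×968 + 83×35
So 35⁻¹ ≡ 83 (mod 968).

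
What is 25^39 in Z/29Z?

24

Using repeated squaring:
25^1 ≡ 25 (mod 29)
25^2 ≡ 25^2 = 625 ≡ 16 (mod 29)
25^4 ≡ 16^2 = 256 ≡ 24 (mod 29)
25^8 ≡ 24^2 = 576 ≡ 25 (mod 29)
25^16 ≡ 25^2 = 625 ≡ 16 (mod 29)
25^32 ≡ 16^2 = 256 ≡ 24 (mod 29)
25^39 = 25^32 · 25^4 · 25^2 · 25^1 ≡ 24 · 24 · 16 · 25 (mod 29).
Accumulate the product:
24 · 24 = 576 ≡ 25
25 · 16 = 400 ≡ 23
23 · 25 = 575 ≡ 24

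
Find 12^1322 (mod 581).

4

1322 in binary is 10100101010, i.e. 1322 = 1024 + 256 + 32 + 8 + 2.
12^1 ≡ 12 (mod 581)
12^2 ≡ 12^2 = 144 (mod 581)
12^4 ≡ 144^2 = 20736 ≡ 401 (mod 581)
12^8 ≡ 401^2 = 160801 ≡ 445 (mod 581)
12^16 ≡ 445^2 = 198025 ≡ 485 (mod 581)
12^32 ≡ 485^2 = 235225 ≡ 501 (mod 581)
12^64 ≡ 501^2 = 251001 ≡ 9 (mod 581)
12^128 ≡ 9^2 = 81 (mod 581)
12^256 ≡ 81^2 = 6561 ≡ 170 (mod 581)
12^512 ≡ 170^2 = 28900 ≡ 431 (mod 581)
12^1024 ≡ 431^2 = 185761 ≡ 422 (mod 581)
12^1322 = 12^1024 × 12^256 × 12^32 × 12^8 × 12^2 ≡ 422 × 170 × 501 × 445 × 144 (mod 581).
Accumulate the product:
422 × 170 = 71740 ≡ 277
277 × 501 = 138777 ≡ 499
499 × 445 = 222055 ≡ 113
113 × 144 = 16272 ≡ 4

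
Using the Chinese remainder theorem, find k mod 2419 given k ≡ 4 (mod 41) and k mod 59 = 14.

250

41⁻¹ mod 59: 41·36 ≡ 1 (mod 59), so 41⁻¹ ≡ 36.
k = 4 + 41·((14 − 4)·36 mod 59) = 4 + 41·6 = 250.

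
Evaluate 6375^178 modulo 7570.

205

By square-and-multiply:
178 in binary is 10110010, i.e. 178 = 128 + 32 + 16 + 2.
6375^1 ≡ 6375 (mod 7570)
6375^2 ≡ 6375^2 = 40640625 ≡ 4865 (mod 7570)
6375^4 ≡ 4865^2 = 23668225 ≡ 4405 (mod 7570)
6375^8 ≡ 4405^2 = 19404025 ≡ 2115 (mod 7570)
6375^16 ≡ 2115^2 = 4473225 ≡ 6925 (mod 7570)
6375^32 ≡ 6925^2 = 47955625 ≡ 7245 (mod 7570)
6375^64 ≡ 7245^2 = 52490025 ≡ 7215 (mod 7570)
6375^128 ≡ 7215^2 = 52056225 ≡ 4905 (mod 7570)
6375^178 = 6375^128 · 6375^32 · 6375^16 · 6375^2 ≡ 4905 · 7245 · 6925 · 4865 (mod 7570).
Accumulate the product:
4905 · 7245 = 35536725 ≡ 3145
3145 · 6925 = 21779125 ≡ 235
235 · 4865 = 1143275 ≡ 205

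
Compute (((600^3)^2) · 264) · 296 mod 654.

(600)^3 ≡ 150 (mod 654)
(150)^2 ≡ 264 (mod 654)
264 · 264 = 69696 ≡ 372 (mod 654)
372 · 296 = 110112 ≡ 240 (mod 654)

240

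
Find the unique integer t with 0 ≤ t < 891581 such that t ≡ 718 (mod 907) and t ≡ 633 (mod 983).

907⁻¹ mod 983: 907·194 ≡ 1 (mod 983), so 907⁻¹ ≡ 194.
t = 718 + 907·((633 − 718)·194 mod 983) = 718 + 907·221 = 201165.
Check: 201165 mod 907 = 718, 201165 mod 983 = 633. ✓

201165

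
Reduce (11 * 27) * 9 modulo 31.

11 * 27 = 297 ≡ 18 (mod 31)
18 * 9 = 162 ≡ 7 (mod 31)

7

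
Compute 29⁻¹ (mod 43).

3

Apply the Euclidean algorithm and back-substitute:
43 = 1×29 + 14
29 = 2×14 + 1
14 = 14×1 + 0
gcd(29, 43) = 1, so the inverse exists.
Back-substitute for 1:
1 = 1×29 − 2×14
  = −2×43 + 3×29
So 29⁻¹ ≡ 3 (mod 43).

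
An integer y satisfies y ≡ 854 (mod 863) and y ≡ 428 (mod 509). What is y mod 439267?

275288

863⁻¹ mod 509: 863*243 ≡ 1 (mod 509), so 863⁻¹ ≡ 243.
y = 854 + 863*((428 − 854)*243 mod 509) = 854 + 863*318 = 275288.
Check: 275288 mod 863 = 854, 275288 mod 509 = 428. ✓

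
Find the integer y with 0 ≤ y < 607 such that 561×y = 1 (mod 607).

607 = 1*561 + 46
561 = 12*46 + 9
46 = 5*9 + 1
9 = 9*1 + 0
gcd(561, 607) = 1, so the inverse exists.
Bézout: 1 = 61*607 − 66*561.
So 561⁻¹ ≡ −66 ≡ 541 (mod 607).

541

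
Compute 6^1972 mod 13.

9

Using repeated squaring:
1972 in binary is 11110110100, i.e. 1972 = 1024 + 512 + 256 + 128 + 32 + 16 + 4.
6^1 ≡ 6 (mod 13)
6^2 ≡ 6^2 = 36 ≡ 10 (mod 13)
6^4 ≡ 10^2 = 100 ≡ 9 (mod 13)
6^8 ≡ 9^2 = 81 ≡ 3 (mod 13)
6^16 ≡ 3^2 = 9 (mod 13)
6^32 ≡ 9^2 = 81 ≡ 3 (mod 13)
6^64 ≡ 3^2 = 9 (mod 13)
6^128 ≡ 9^2 = 81 ≡ 3 (mod 13)
6^256 ≡ 3^2 = 9 (mod 13)
6^512 ≡ 9^2 = 81 ≡ 3 (mod 13)
6^1024 ≡ 3^2 = 9 (mod 13)
6^1972 = 6^1024 · 6^512 · 6^256 · 6^128 · 6^32 · 6^16 · 6^4 ≡ 9 · 3 · 9 · 3 · 3 · 9 · 9 (mod 13).
Accumulate the product:
9 · 3 = 27 ≡ 1
1 · 9 = 9
9 · 3 = 27 ≡ 1
1 · 3 = 3
3 · 9 = 27 ≡ 1
1 · 9 = 9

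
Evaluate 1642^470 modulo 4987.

Compute successive squares:
1642^1 ≡ 1642 (mod 4987)
1642^2 ≡ 1642^2 = 2696164 ≡ 3184 (mod 4987)
1642^4 ≡ 3184^2 = 10137856 ≡ 4272 (mod 4987)
1642^8 ≡ 4272^2 = 18249984 ≡ 2551 (mod 4987)
1642^16 ≡ 2551^2 = 6507601 ≡ 4553 (mod 4987)
1642^32 ≡ 4553^2 = 20729809 ≡ 3837 (mod 4987)
1642^64 ≡ 3837^2 = 14722569 ≡ 945 (mod 4987)
1642^128 ≡ 945^2 = 893025 ≡ 352 (mod 4987)
1642^256 ≡ 352^2 = 123904 ≡ 4216 (mod 4987)
1642^470 = 1642^256 × 1642^128 × 1642^64 × 1642^16 × 1642^4 × 1642^2 ≡ 4216 × 352 × 945 × 4553 × 4272 × 3184 (mod 4987).
Accumulate the product:
4216 × 352 = 1484032 ≡ 2893
2893 × 945 = 2733885 ≡ 1009
1009 × 4553 = 4593977 ≡ 950
950 × 4272 = 4058400 ≡ 3969
3969 × 3184 = 12637296 ≡ 238

238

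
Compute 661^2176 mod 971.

661^1 ≡ 661 (mod 971)
661^2 ≡ 661^2 = 436921 ≡ 942 (mod 971)
661^4 ≡ 942^2 = 887364 ≡ 841 (mod 971)
661^8 ≡ 841^2 = 707281 ≡ 393 (mod 971)
661^16 ≡ 393^2 = 154449 ≡ 60 (mod 971)
661^32 ≡ 60^2 = 3600 ≡ 687 (mod 971)
661^64 ≡ 687^2 = 471969 ≡ 63 (mod 971)
661^128 ≡ 63^2 = 3969 ≡ 85 (mod 971)
661^256 ≡ 85^2 = 7225 ≡ 428 (mod 971)
661^512 ≡ 428^2 = 183184 ≡ 636 (mod 971)
661^1024 ≡ 636^2 = 404496 ≡ 560 (mod 971)
661^2048 ≡ 560^2 = 313600 ≡ 938 (mod 971)
661^2176 = 661^2048 × 661^128 ≡ 938 × 85 (mod 971).
938 × 85 = 79730 ≡ 108 (mod 971).

108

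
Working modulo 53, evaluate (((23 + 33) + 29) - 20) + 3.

23 + 33 = 56 ≡ 3 (mod 53)
3 + 29 = 32
32 - 20 = 12
12 + 3 = 15

15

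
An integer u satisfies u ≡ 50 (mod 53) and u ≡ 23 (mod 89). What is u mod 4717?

53⁻¹ mod 89: 53*42 ≡ 1 (mod 89), so 53⁻¹ ≡ 42.
u = 50 + 53*((23 − 50)*42 mod 89) = 50 + 53*23 = 1269.

1269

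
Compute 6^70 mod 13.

70 in binary is 1000110, i.e. 70 = 64 + 4 + 2.
6^1 ≡ 6 (mod 13)
6^2 ≡ 6^2 = 36 ≡ 10 (mod 13)
6^4 ≡ 10^2 = 100 ≡ 9 (mod 13)
6^8 ≡ 9^2 = 81 ≡ 3 (mod 13)
6^16 ≡ 3^2 = 9 (mod 13)
6^32 ≡ 9^2 = 81 ≡ 3 (mod 13)
6^64 ≡ 3^2 = 9 (mod 13)
6^70 = 6^64 * 6^4 * 6^2 ≡ 9 * 9 * 10 (mod 13).
Accumulate the product:
9 * 9 = 81 ≡ 3
3 * 10 = 30 ≡ 4

4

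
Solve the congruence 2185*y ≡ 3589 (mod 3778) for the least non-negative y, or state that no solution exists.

1665

gcd(2185, 3778) = 1, so a unique solution mod 3778 exists.
2185⁻¹ ≡ 351 (mod 3778).
y ≡ 351*3589 ≡ 1665 (mod 3778).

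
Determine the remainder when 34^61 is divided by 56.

34^1 ≡ 34 (mod 56)
34^2 ≡ 34^2 = 1156 ≡ 36 (mod 56)
34^4 ≡ 36^2 = 1296 ≡ 8 (mod 56)
34^8 ≡ 8^2 = 64 ≡ 8 (mod 56)
34^16 ≡ 8^2 = 64 ≡ 8 (mod 56)
34^32 ≡ 8^2 = 64 ≡ 8 (mod 56)
34^61 = 34^32 * 34^16 * 34^8 * 34^4 * 34^1 ≡ 8 * 8 * 8 * 8 * 34 (mod 56).
Accumulate the product:
8 * 8 = 64 ≡ 8
8 * 8 = 64 ≡ 8
8 * 8 = 64 ≡ 8
8 * 34 = 272 ≡ 48

48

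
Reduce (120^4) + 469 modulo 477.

(120)^4 ≡ 468 (mod 477)
468 + 469 = 937 ≡ 460 (mod 477)

460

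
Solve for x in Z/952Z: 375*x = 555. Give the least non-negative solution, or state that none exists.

725

gcd(375, 952) = 1, so a unique solution mod 952 exists.
375⁻¹ ≡ 919 (mod 952).
x ≡ 919*555 ≡ 725 (mod 952).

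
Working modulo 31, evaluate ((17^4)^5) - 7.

29

(17)^4 ≡ 7 (mod 31)
(7)^5 ≡ 5 (mod 31)
5 - 7 = -2 ≡ 29 (mod 31)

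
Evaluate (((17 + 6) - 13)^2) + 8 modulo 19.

13

17 + 6 = 23 ≡ 4 (mod 19)
4 - 13 = -9 ≡ 10 (mod 19)
(10)^2 ≡ 5 (mod 19)
5 + 8 = 13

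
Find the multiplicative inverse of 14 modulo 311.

200

311 = 22×14 + 3
14 = 4×3 + 2
3 = 1×2 + 1
2 = 2×1 + 0
gcd(14, 311) = 1, so the inverse exists.
Back-substitute for 1:
1 = 1×3 − 1×2
  = −1×14 + 5×3
  = 5×311 − 111×14
So 14⁻¹ ≡ −111 ≡ 200 (mod 311).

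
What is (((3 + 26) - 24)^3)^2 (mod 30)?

25

3 + 26 = 29
29 - 24 = 5
(5)^3 ≡ 5 (mod 30)
(5)^2 ≡ 25 (mod 30)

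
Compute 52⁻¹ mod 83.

83 = 1*52 + 31
52 = 1*31 + 21
31 = 1*21 + 10
21 = 2*10 + 1
10 = 10*1 + 0
gcd(52, 83) = 1, so the inverse exists.
Bézout: 1 = −5*83 + 8*52.
So 52⁻¹ ≡ 8 (mod 83).

8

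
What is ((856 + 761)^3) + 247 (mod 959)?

429

856 + 761 = 1617 ≡ 658 (mod 959)
(658)^3 ≡ 182 (mod 959)
182 + 247 = 429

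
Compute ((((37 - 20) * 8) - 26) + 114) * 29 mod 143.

61

37 - 20 = 17
17 * 8 = 136
136 - 26 = 110
110 + 114 = 224 ≡ 81 (mod 143)
81 * 29 = 2349 ≡ 61 (mod 143)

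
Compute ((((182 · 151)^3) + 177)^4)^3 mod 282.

1

182 · 151 = 27482 ≡ 128 (mod 282)
(128)^3 ≡ 200 (mod 282)
200 + 177 = 377 ≡ 95 (mod 282)
(95)^4 ≡ 1 (mod 282)
(1)^3 ≡ 1 (mod 282)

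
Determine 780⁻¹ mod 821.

20

Run the extended Euclidean algorithm:
821 = 1×780 + 41
780 = 19×41 + 1
41 = 41×1 + 0
gcd(780, 821) = 1, so the inverse exists.
Bézout: 1 = −19×821 + 20×780.
So 780⁻¹ ≡ 20 (mod 821).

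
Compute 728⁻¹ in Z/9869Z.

Apply the Euclidean algorithm and back-substitute:
9869 = 13*728 + 405
728 = 1*405 + 323
405 = 1*323 + 82
323 = 3*82 + 77
82 = 1*77 + 5
77 = 15*5 + 2
5 = 2*2 + 1
2 = 2*1 + 0
gcd(728, 9869) = 1, so the inverse exists.
Bézout: 1 = 293*9869 − 3972*728.
So 728⁻¹ ≡ −3972 ≡ 5897 (mod 9869).

5897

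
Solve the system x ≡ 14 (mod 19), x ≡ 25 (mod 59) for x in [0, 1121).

261

19⁻¹ mod 59: 19·28 ≡ 1 (mod 59), so 19⁻¹ ≡ 28.
x = 14 + 19·((25 − 14)·28 mod 59) = 14 + 19·13 = 261.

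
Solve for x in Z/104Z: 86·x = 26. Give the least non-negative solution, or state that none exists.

gcd(86, 104) = 2, and 2 | 26, so solutions exist.
Divide through by 2: 43·x = 13 (mod 52).
43⁻¹ ≡ 23 (mod 52).
x ≡ 23·13 ≡ 39 (mod 52).
The smallest non-negative solution is x = 39.

39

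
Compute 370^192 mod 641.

531

By square-and-multiply:
192 in binary is 11000000, i.e. 192 = 128 + 64.
370^1 ≡ 370 (mod 641)
370^2 ≡ 370^2 = 136900 ≡ 367 (mod 641)
370^4 ≡ 367^2 = 134689 ≡ 79 (mod 641)
370^8 ≡ 79^2 = 6241 ≡ 472 (mod 641)
370^16 ≡ 472^2 = 222784 ≡ 357 (mod 641)
370^32 ≡ 357^2 = 127449 ≡ 531 (mod 641)
370^64 ≡ 531^2 = 281961 ≡ 562 (mod 641)
370^128 ≡ 562^2 = 315844 ≡ 472 (mod 641)
370^192 = 370^128 * 370^64 ≡ 472 * 562 (mod 641).
472 * 562 = 265264 ≡ 531 (mod 641).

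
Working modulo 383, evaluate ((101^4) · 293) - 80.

(101)^4 ≡ 67 (mod 383)
67 · 293 = 19631 ≡ 98 (mod 383)
98 - 80 = 18

18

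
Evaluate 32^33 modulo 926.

33 in binary is 100001, i.e. 33 = 32 + 1.
32^1 ≡ 32 (mod 926)
32^2 ≡ 32^2 = 1024 ≡ 98 (mod 926)
32^4 ≡ 98^2 = 9604 ≡ 344 (mod 926)
32^8 ≡ 344^2 = 118336 ≡ 734 (mod 926)
32^16 ≡ 734^2 = 538756 ≡ 750 (mod 926)
32^32 ≡ 750^2 = 562500 ≡ 418 (mod 926)
32^33 = 32^32 · 32^1 ≡ 418 · 32 (mod 926).
418 · 32 = 13376 ≡ 412 (mod 926).

412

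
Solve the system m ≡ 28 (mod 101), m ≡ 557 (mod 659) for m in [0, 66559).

34166

101⁻¹ mod 659: 101·261 ≡ 1 (mod 659), so 101⁻¹ ≡ 261.
m = 28 + 101·((557 − 28)·261 mod 659) = 28 + 101·338 = 34166.
Check: 34166 mod 101 = 28, 34166 mod 659 = 557. ✓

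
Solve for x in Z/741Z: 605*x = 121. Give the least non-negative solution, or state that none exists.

gcd(605, 741) = 1, so a unique solution mod 741 exists.
605⁻¹ ≡ 158 (mod 741).
x ≡ 158*121 ≡ 593 (mod 741).

593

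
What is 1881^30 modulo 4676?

2213

Using repeated squaring:
30 in binary is 11110, i.e. 30 = 16 + 8 + 4 + 2.
1881^1 ≡ 1881 (mod 4676)
1881^2 ≡ 1881^2 = 3538161 ≡ 3105 (mod 4676)
1881^4 ≡ 3105^2 = 9641025 ≡ 3789 (mod 4676)
1881^8 ≡ 3789^2 = 14356521 ≡ 1201 (mod 4676)
1881^16 ≡ 1201^2 = 1442401 ≡ 2193 (mod 4676)
1881^30 = 1881^16 × 1881^8 × 1881^4 × 1881^2 ≡ 2193 × 1201 × 3789 × 3105 (mod 4676).
Accumulate the product:
2193 × 1201 = 2633793 ≡ 1205
1205 × 3789 = 4565745 ≡ 1969
1969 × 3105 = 6113745 ≡ 2213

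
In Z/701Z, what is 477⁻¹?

By the extended Euclidean algorithm:
701 = 1×477 + 224
477 = 2×224 + 29
224 = 7×29 + 21
29 = 1×21 + 8
21 = 2×8 + 5
8 = 1×5 + 3
5 = 1×3 + 2
3 = 1×2 + 1
2 = 2×1 + 0
gcd(477, 701) = 1, so the inverse exists.
Bézout: 1 = −181×701 + 266×477.
So 477⁻¹ ≡ 266 (mod 701).

266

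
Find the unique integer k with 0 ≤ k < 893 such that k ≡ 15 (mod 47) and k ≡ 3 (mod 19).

250

47⁻¹ mod 19: 47*17 ≡ 1 (mod 19), so 47⁻¹ ≡ 17.
k = 15 + 47*((3 − 15)*17 mod 19) = 15 + 47*5 = 250.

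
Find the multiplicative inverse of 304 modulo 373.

200

373 = 1*304 + 69
304 = 4*69 + 28
69 = 2*28 + 13
28 = 2*13 + 2
13 = 6*2 + 1
2 = 2*1 + 0
gcd(304, 373) = 1, so the inverse exists.
Bézout: 1 = 141*373 − 173*304.
So 304⁻¹ ≡ −173 ≡ 200 (mod 373).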